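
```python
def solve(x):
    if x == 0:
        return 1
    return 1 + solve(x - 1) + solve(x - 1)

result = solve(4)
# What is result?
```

solve(x) = 1 + 2·solve(x-1), solve(0)=1. Closed form: (1+1)·2^4 - 1 = 31.

Answer: 31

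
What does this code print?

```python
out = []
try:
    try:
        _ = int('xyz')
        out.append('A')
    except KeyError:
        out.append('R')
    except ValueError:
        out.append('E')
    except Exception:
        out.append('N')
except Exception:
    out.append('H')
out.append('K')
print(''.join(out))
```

Execution trace: 'E' (inner except ValueError) → 'K' (after the try/except). Output: EK

Answer: EK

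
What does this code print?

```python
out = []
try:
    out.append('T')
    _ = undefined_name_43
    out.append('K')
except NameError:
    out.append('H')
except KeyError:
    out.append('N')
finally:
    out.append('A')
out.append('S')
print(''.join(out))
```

Execution trace: 'T' (try body) → 'H' (except NameError) → 'A' (finally) → 'S' (after the try/except). Output: THAS

Answer: THAS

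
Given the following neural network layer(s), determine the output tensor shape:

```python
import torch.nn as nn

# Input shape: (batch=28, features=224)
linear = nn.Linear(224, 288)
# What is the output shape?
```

Input: (28, 224) -> Output: (28, 288)

Answer: (28, 288)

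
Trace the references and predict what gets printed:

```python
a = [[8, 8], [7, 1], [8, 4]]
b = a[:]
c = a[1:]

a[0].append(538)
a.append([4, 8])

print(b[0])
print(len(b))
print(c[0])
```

Key concept: slice with nested mutation.
Step by step:
`a = [[8, 8], [7, 1], [8, 4]]` → a = [[8, 8], [7, 1], [8, 4]]
`b = a[:]` → b = [[8, 8], [7, 1], [8, 4]]
`c = a[1:]` → c = [[7, 1], [8, 4]]
`a[0].append(538)` → a = [[8, 8, 538], [7, 1], [8, 4]]; b = [[8, 8, 538], [7, 1], [8, 4]]
`a.append([4, 8])` → a = [[8, 8, 538], [7, 1], [8, 4], [4, 8]]
`print(b[0])` → prints [8, 8, 538]
`print(len(b))` → prints 3
`print(c[0])` → prints [7, 1]

Answer:
[8, 8, 538]
3
[7, 1]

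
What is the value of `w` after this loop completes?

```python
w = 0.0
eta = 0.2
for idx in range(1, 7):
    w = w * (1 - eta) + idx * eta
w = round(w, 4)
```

Moving average with lr=0.2
`w` takes the values: 0.0 → 0.2 → 0.56 → 1.048 → 1.6384 → 2.31072 → 3.048576 → 3.0486

Answer: 3.0486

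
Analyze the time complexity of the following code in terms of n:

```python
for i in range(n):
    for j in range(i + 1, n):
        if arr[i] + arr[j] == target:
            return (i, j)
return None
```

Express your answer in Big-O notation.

This is Two sum brute force. Time complexity: O(n²).

Answer: O(n²)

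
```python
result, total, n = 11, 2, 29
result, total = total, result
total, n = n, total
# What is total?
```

Trace:
`result, total, n = 11, 2, 29` → result = 11; total = 2; n = 29
`result, total = total, result` → result = 2; total = 11
`total, n = n, total` → total = 29; n = 11
So total = 29

Answer: 29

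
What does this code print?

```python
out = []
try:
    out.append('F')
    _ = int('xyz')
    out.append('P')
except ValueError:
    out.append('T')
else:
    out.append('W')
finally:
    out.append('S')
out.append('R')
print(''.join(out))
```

Execution trace: 'F' (try body) → 'T' (except ValueError) → 'S' (finally) → 'R' (after the try/except). Output: FTSR

Answer: FTSR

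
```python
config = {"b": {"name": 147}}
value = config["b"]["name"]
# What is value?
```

Trace:
`config = {"b": {"name": 147}}` → config = {'b': {'name': 147}}
`value = config["b"]["name"]` → value = 147
So value = 147

Answer: 147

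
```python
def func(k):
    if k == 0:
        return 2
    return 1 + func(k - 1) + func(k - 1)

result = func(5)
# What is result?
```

func(k) = 1 + 2·func(k-1), func(0)=2. Closed form: (2+1)·2^5 - 1 = 95.

Answer: 95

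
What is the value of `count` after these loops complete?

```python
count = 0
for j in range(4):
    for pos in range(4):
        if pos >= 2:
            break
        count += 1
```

Inner breaks at 2, outer runs 4 times
`count` takes the values: 0 → 1 → 2 → 3 → 4 → 5 → 6 → 7 → 8

Answer: 8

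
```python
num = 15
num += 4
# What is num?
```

Trace:
`num = 15` → num = 15
`num += 4` → num = 19
So num = 19

Answer: 19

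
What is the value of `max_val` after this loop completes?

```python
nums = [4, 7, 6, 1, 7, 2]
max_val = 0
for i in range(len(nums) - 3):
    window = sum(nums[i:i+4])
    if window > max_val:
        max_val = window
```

Max sum of 4-element window in [4, 7, 6, 1, 7, 2]
`max_val` takes the values: 0 → 18 → 21

Answer: 21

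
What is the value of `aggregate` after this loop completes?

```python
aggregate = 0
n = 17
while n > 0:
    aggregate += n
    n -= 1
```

Sum 17 down to 1
`aggregate` takes the values: 0 → 17 → 33 → 48 → 62 → 75 → 87 → 98 → 108 → 117 → 125 → 132 → 138 → 143 → 147 → 150 → 152 → 153

Answer: 153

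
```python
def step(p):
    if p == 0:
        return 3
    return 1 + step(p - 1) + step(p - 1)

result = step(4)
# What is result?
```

step(p) = 1 + 2·step(p-1), step(0)=3. Closed form: (3+1)·2^4 - 1 = 63.

Answer: 63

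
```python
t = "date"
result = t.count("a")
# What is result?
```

Trace:
`t = "date"` → t = 'date'
`result = t.count("a")` → result = 1
So result = 1

Answer: 1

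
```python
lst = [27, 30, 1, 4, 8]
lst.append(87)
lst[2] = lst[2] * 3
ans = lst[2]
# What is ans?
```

Trace:
`lst = [27, 30, 1, 4, 8]` → lst = [27, 30, 1, 4, 8]
`lst.append(87)` → lst = [27, 30, 1, 4, 8, 87]
`lst[2] = lst[2] * 3` → lst = [27, 30, 3, 4, 8, 87]
`ans = lst[2]` → ans = 3
So ans = 3

Answer: 3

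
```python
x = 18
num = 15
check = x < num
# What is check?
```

Trace:
`x = 18` → x = 18
`num = 15` → num = 15
`check = x < num` → check = False
So check = False

Answer: False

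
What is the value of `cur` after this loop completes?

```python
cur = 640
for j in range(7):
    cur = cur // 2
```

Halve 7 times: 640 // 2^7 = 5
`cur` takes the values: 640 → 320 → 160 → 80 → 40 → 20 → 10 → 5

Answer: 5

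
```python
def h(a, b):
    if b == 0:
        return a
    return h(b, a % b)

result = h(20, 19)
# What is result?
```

h(20, 19) -> h(19, 1) -> h(1, 0) -> 1

Answer: 1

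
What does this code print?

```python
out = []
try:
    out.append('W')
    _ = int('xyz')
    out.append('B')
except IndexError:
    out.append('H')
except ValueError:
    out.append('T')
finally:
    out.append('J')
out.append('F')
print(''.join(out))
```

Execution trace: 'W' (try body) → 'T' (except ValueError) → 'J' (finally) → 'F' (after the try/except). Output: WTJF

Answer: WTJF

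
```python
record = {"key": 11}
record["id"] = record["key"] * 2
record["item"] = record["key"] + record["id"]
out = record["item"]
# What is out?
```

Trace:
`record = {"key": 11}` → record = {'key': 11}
`record["id"] = record["key"] * 2` → record = {'key': 11, 'id': 22}
`record["item"] = record["key"] + record["id"]` → record = {'key': 11, 'id': 22, 'item': 33}
`out = record["item"]` → out = 33
So out = 33

Answer: 33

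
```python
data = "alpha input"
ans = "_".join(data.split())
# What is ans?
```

Trace:
`data = "alpha input"` → data = 'alpha input'
`ans = "_".join(data.split())` → ans = 'alpha_input'
So ans = 'alpha_input'

Answer: 'alpha_input'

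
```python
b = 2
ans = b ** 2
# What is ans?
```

Trace:
`b = 2` → b = 2
`ans = b ** 2` → ans = 4
So ans = 4

Answer: 4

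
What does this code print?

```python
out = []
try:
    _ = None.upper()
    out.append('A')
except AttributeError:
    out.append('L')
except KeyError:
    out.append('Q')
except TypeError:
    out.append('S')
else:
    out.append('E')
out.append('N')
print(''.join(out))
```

Execution trace: 'L' (except AttributeError) → 'N' (after the try/except). Output: LN

Answer: LN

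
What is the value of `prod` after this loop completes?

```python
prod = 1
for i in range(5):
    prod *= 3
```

3^5 = 243
`prod` takes the values: 1 → 3 → 9 → 27 → 81 → 243

Answer: 243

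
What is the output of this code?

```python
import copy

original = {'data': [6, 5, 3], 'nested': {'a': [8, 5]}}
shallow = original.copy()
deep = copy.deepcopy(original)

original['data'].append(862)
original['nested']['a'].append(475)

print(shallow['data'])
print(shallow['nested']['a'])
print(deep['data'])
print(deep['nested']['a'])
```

Key concept: comparing shallow vs deep copy.
Step by step:
`original = {'data': [6, 5, 3], 'nested': {'a': [8, 5]}}` → original = {'data': [6, 5, 3], 'nested': {'a': [8, 5]}}
`shallow = original.copy()` → shallow = {'data': [6, 5, 3], 'nested': {'a': [8, 5]}}
`deep = copy.deepcopy(original)` → deep = {'data': [6, 5, 3], 'nested': {'a': [8, 5]}}
`original['data'].append(862)` → original = {'data': [6, 5, 3, 862], 'nested': {'a': [8, 5]}}; shallow = {'data': [6, 5, 3, 862], 'nested': {'a': [8, 5]}}
`original['nested']['a'].append(475)` → original = {'data': [6, 5, 3, 862], 'nested': {'a': [8, 5, 475]}}; shallow = {'data': [6, 5, 3, 862], 'nested': {'a': [8, 5, 475]}}
`print(shallow['data'])` → prints [6, 5, 3, 862]
`print(shallow['nested']['a'])` → prints [8, 5, 475]
`print(deep['data'])` → prints [6, 5, 3]
`print(deep['nested']['a'])` → prints [8, 5]

Answer:
[6, 5, 3, 862]
[8, 5, 475]
[6, 5, 3]
[8, 5]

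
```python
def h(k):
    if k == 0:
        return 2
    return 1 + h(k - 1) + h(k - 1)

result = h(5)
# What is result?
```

h(k) = 1 + 2·h(k-1), h(0)=2. Closed form: (2+1)·2^5 - 1 = 95.

Answer: 95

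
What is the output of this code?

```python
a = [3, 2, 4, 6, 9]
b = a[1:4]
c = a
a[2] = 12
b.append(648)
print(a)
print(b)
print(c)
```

Key concept: slice vs alias.
Step by step:
`a = [3, 2, 4, 6, 9]` → a = [3, 2, 4, 6, 9]
`b = a[1:4]` → b = [2, 4, 6]
`c = a` → c = [3, 2, 4, 6, 9] (same object as a)
`a[2] = 12` → a = [3, 2, 12, 6, 9] (same object as c); c = [3, 2, 12, 6, 9] (same object as a)
`b.append(648)` → b = [2, 4, 6, 648]
`print(a)` → prints [3, 2, 12, 6, 9]
`print(b)` → prints [2, 4, 6, 648]
`print(c)` → prints [3, 2, 12, 6, 9]

Answer:
[3, 2, 12, 6, 9]
[2, 4, 6, 648]
[3, 2, 12, 6, 9]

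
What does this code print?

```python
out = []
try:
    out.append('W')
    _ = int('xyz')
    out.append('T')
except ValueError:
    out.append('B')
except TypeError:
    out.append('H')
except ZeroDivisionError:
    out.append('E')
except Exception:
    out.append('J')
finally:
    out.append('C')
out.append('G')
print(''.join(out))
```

Execution trace: 'W' (try body) → 'B' (except ValueError) → 'C' (finally) → 'G' (after the try/except). Output: WBCG

Answer: WBCG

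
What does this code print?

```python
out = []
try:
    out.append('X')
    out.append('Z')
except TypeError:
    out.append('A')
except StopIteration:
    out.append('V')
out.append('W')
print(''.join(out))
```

Execution trace: 'X' (try body) → 'Z' (try body, no exception) → 'W' (after the try/except). Output: XZW

Answer: XZW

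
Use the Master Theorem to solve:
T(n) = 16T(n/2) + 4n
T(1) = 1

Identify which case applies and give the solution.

a=16, b=2, f(n)=4n. log_2(16) = 4. Since c=1 < 4, Case 1 applies: T(n) = Θ(n^log_b(a)) = O(n^4).

Answer: O(n^4) - Case 1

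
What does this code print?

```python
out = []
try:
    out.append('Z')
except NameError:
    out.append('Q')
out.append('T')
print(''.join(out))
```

Execution trace: 'Z' (try body, no exception) → 'T' (after the try/except). Output: ZT

Answer: ZT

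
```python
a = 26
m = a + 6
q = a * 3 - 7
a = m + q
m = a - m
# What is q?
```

Trace:
`a = 26` → a = 26
`m = a + 6` → m = 32
`q = a * 3 - 7` → q = 71
`a = m + q` → a = 103
`m = a - m` → m = 71
So q = 71

Answer: 71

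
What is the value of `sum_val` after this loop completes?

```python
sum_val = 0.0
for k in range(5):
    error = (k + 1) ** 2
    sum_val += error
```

Sum of squared losses 1² + 2² + ... + 5²
`sum_val` takes the values: 0.0 → 1.0 → 5.0 → 14.0 → 30.0 → 55.0

Answer: 55.0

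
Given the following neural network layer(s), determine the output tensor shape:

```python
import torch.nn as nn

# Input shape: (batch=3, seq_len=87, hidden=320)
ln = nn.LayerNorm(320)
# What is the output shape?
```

Input: (3, 87, 320) -> Output: (3, 87, 320)

Answer: (3, 87, 320)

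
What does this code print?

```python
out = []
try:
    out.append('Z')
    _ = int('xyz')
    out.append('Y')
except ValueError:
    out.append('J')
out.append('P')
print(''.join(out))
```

Execution trace: 'Z' (try body) → 'J' (except ValueError) → 'P' (after the try/except). Output: ZJP

Answer: ZJP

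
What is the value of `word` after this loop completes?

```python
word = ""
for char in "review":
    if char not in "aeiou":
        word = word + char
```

Remove vowels from 'review'
`word` takes the values: "" → "r" → "rv" → "rvw"

Answer: "rvw"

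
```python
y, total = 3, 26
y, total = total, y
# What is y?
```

Trace:
`y, total = 3, 26` → y = 3; total = 26
`y, total = total, y` → y = 26; total = 3
So y = 26

Answer: 26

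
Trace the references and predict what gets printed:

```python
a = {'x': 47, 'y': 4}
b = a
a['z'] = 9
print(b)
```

Key concept: dict aliasing.
Step by step:
`a = {'x': 47, 'y': 4}` → a = {'x': 47, 'y': 4}
`b = a` → b = {'x': 47, 'y': 4} (same object as a)
`a['z'] = 9` → a = {'x': 47, 'y': 4, 'z': 9} (same object as b); b = {'x': 47, 'y': 4, 'z': 9} (same object as a)
`print(b)` → prints {'x': 47, 'y': 4, 'z': 9}

Answer: {'x': 47, 'y': 4, 'z': 9}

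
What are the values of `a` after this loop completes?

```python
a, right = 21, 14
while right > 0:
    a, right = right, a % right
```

GCD of 21 and 14
`a` takes the values: 21 → 14 → 7

Answer: 7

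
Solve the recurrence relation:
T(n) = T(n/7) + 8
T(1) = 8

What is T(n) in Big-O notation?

Each step divides n by 7 and adds 8. After log_7(n) steps we reach T(1)=8. So T(n) = 8·log_7(n) + 8 = O(log n).

Answer: O(log n)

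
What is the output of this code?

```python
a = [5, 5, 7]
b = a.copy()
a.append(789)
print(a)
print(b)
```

Key concept: list.copy() creates independent copy.
Step by step:
`a = [5, 5, 7]` → a = [5, 5, 7]
`b = a.copy()` → b = [5, 5, 7]
`a.append(789)` → a = [5, 5, 7, 789]
`print(a)` → prints [5, 5, 7, 789]
`print(b)` → prints [5, 5, 7]

Answer:
[5, 5, 7, 789]
[5, 5, 7]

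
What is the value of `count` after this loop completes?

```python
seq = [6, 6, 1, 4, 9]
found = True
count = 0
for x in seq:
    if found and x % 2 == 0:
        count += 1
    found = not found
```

Count even values at even positions
`count` takes the values: 0 → 1

Answer: 1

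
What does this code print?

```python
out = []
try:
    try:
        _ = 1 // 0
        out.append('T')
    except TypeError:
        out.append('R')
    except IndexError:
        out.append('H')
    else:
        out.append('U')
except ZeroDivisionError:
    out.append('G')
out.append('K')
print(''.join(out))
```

Execution trace: 'G' (outer except ZeroDivisionError) → 'K' (after the try/except). Output: GK

Answer: GK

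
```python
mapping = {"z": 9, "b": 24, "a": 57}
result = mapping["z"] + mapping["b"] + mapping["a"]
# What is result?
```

Trace:
`mapping = {"z": 9, "b": 24, "a": 57}` → mapping = {'z': 9, 'b': 24, 'a': 57}
`result = mapping["z"] + mapping["b"] + mapping["a"]` → result = 90
So result = 90

Answer: 90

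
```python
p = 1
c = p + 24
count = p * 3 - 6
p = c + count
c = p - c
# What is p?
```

Trace:
`p = 1` → p = 1
`c = p + 24` → c = 25
`count = p * 3 - 6` → count = -3
`p = c + count` → p = 22
`c = p - c` → c = -3
So p = 22

Answer: 22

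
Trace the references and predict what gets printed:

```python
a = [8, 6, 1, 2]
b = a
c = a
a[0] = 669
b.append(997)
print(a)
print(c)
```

Key concept: multiple aliases.
Step by step:
`a = [8, 6, 1, 2]` → a = [8, 6, 1, 2]
`b = a` → b = [8, 6, 1, 2] (same object as a)
`c = a` → c = [8, 6, 1, 2] (same object as a, b)
`a[0] = 669` → a = [669, 6, 1, 2] (same object as b, c); b = [669, 6, 1, 2] (same object as a, c); c = [669, 6, 1, 2] (same object as a, b)
`b.append(997)` → a = [669, 6, 1, 2, 997] (same object as b, c); b = [669, 6, 1, 2, 997] (same object as a, c); c = [669, 6, 1, 2, 997] (same object as a, b)
`print(a)` → prints [669, 6, 1, 2, 997]
`print(c)` → prints [669, 6, 1, 2, 997]

Answer:
[669, 6, 1, 2, 997]
[669, 6, 1, 2, 997]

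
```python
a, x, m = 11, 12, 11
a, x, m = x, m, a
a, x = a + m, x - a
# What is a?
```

Trace:
`a, x, m = 11, 12, 11` → a = 11; x = 12; m = 11
`a, x, m = x, m, a` → a = 12; x = 11; m = 11
`a, x = a + m, x - a` → a = 23; x = -1
So a = 23

Answer: 23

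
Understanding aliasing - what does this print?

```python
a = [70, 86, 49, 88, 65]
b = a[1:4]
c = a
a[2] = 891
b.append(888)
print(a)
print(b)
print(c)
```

Key concept: slice vs alias.
Step by step:
`a = [70, 86, 49, 88, 65]` → a = [70, 86, 49, 88, 65]
`b = a[1:4]` → b = [86, 49, 88]
`c = a` → c = [70, 86, 49, 88, 65] (same object as a)
`a[2] = 891` → a = [70, 86, 891, 88, 65] (same object as c); c = [70, 86, 891, 88, 65] (same object as a)
`b.append(888)` → b = [86, 49, 88, 888]
`print(a)` → prints [70, 86, 891, 88, 65]
`print(b)` → prints [86, 49, 88, 888]
`print(c)` → prints [70, 86, 891, 88, 65]

Answer:
[70, 86, 891, 88, 65]
[86, 49, 88, 888]
[70, 86, 891, 88, 65]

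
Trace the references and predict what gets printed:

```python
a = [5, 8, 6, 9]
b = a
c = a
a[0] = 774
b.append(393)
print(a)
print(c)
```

Key concept: multiple aliases.
Step by step:
`a = [5, 8, 6, 9]` → a = [5, 8, 6, 9]
`b = a` → b = [5, 8, 6, 9] (same object as a)
`c = a` → c = [5, 8, 6, 9] (same object as a, b)
`a[0] = 774` → a = [774, 8, 6, 9] (same object as b, c); b = [774, 8, 6, 9] (same object as a, c); c = [774, 8, 6, 9] (same object as a, b)
`b.append(393)` → a = [774, 8, 6, 9, 393] (same object as b, c); b = [774, 8, 6, 9, 393] (same object as a, c); c = [774, 8, 6, 9, 393] (same object as a, b)
`print(a)` → prints [774, 8, 6, 9, 393]
`print(c)` → prints [774, 8, 6, 9, 393]

Answer:
[774, 8, 6, 9, 393]
[774, 8, 6, 9, 393]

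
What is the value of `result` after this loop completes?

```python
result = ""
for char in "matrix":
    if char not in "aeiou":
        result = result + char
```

Remove vowels from 'matrix'
`result` takes the values: "" → "m" → "mt" → "mtr" → "mtrx"

Answer: "mtrx"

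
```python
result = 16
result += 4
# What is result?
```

Trace:
`result = 16` → result = 16
`result += 4` → result = 20
So result = 20

Answer: 20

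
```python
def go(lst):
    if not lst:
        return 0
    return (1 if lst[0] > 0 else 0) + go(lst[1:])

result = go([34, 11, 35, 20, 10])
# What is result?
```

Count of positive elements in [34, 11, 35, 20, 10] = 5

Answer: 5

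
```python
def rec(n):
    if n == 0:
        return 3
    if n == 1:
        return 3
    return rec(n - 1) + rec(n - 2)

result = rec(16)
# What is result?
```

Build up from base cases: rec(0)=3, rec(1)=3, rec(2)=6, rec(3)=9, rec(4)=15, rec(5)=24, rec(6)=39, ..., rec(16)=4791

Answer: 4791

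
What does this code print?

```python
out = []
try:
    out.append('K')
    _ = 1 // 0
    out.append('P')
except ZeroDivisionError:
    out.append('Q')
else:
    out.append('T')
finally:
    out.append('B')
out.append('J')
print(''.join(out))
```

Execution trace: 'K' (try body) → 'Q' (except ZeroDivisionError) → 'B' (finally) → 'J' (after the try/except). Output: KQBJ

Answer: KQBJ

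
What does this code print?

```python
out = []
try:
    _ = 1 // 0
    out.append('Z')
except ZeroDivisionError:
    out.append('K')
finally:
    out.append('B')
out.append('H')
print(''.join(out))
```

Execution trace: 'K' (except ZeroDivisionError) → 'B' (finally) → 'H' (after the try/except). Output: KBH

Answer: KBH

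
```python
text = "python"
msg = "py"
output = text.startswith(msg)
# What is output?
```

Trace:
`text = "python"` → text = 'python'
`msg = "py"` → msg = 'py'
`output = text.startswith(msg)` → output = True
So output = True

Answer: True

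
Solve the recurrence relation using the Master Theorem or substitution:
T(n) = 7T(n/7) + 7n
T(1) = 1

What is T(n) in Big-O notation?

By Master Theorem: a=7, b=7, f(n)=7n. Since log_7(7) = 1 and f(n) = Θ(n^1), Case 2 applies. T(n) = O(n log n).

Answer: O(n log n)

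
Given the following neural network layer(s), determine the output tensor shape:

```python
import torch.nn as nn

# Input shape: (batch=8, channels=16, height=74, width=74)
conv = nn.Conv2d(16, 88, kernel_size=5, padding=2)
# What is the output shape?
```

Input: (8, 16, 74, 74) -> Output: (8, 88, 74, 74)

Answer: (8, 88, 74, 74)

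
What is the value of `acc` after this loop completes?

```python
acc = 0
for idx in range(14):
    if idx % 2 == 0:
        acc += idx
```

Sum of even numbers 0 to 13
`acc` takes the values: 0 → 2 → 6 → 12 → 20 → 30 → 42

Answer: 42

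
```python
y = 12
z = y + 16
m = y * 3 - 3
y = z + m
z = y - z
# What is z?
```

Trace:
`y = 12` → y = 12
`z = y + 16` → z = 28
`m = y * 3 - 3` → m = 33
`y = z + m` → y = 61
`z = y - z` → z = 33
So z = 33

Answer: 33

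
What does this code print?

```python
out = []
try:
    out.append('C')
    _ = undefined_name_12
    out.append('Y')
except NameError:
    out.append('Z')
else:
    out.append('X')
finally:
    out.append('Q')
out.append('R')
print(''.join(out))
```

Execution trace: 'C' (try body) → 'Z' (except NameError) → 'Q' (finally) → 'R' (after the try/except). Output: CZQR

Answer: CZQR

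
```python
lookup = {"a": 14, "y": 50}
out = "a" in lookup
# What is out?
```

Trace:
`lookup = {"a": 14, "y": 50}` → lookup = {'a': 14, 'y': 50}
`out = "a" in lookup` → out = True
So out = True

Answer: True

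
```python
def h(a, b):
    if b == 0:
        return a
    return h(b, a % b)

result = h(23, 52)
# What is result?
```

h(23, 52) -> h(52, 23) -> h(23, 6) -> h(6, 5) -> h(5, 1) -> h(1, 0) -> 1

Answer: 1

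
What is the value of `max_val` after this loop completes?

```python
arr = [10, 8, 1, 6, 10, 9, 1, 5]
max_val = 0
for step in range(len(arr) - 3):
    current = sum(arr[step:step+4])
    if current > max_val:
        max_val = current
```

Max sum of 4-element window in [10, 8, 1, 6, 10, 9, 1, 5]
`max_val` takes the values: 0 → 25 → 26

Answer: 26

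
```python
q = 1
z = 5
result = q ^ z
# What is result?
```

Trace:
`q = 1` → q = 1
`z = 5` → z = 5
`result = q ^ z` → result = 4
So result = 4

Answer: 4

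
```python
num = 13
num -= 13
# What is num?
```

Trace:
`num = 13` → num = 13
`num -= 13` → num = 0
So num = 0

Answer: 0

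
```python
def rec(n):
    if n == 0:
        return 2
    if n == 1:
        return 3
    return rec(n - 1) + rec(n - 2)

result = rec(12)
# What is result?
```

Build up from base cases: rec(0)=2, rec(1)=3, rec(2)=5, rec(3)=8, rec(4)=13, rec(5)=21, rec(6)=34, ..., rec(12)=610

Answer: 610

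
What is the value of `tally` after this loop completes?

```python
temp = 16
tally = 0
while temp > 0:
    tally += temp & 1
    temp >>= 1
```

Count set bits in 16 (binary: 0b10000)
`tally` takes the values: 0 → 1

Answer: 1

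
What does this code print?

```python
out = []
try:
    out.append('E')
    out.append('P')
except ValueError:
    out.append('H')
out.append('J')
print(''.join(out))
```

Execution trace: 'E' (try body) → 'P' (try body, no exception) → 'J' (after the try/except). Output: EPJ

Answer: EPJ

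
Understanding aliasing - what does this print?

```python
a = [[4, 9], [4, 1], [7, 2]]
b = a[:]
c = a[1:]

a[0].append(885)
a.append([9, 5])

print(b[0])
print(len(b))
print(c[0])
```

Key concept: slice with nested mutation.
Step by step:
`a = [[4, 9], [4, 1], [7, 2]]` → a = [[4, 9], [4, 1], [7, 2]]
`b = a[:]` → b = [[4, 9], [4, 1], [7, 2]]
`c = a[1:]` → c = [[4, 1], [7, 2]]
`a[0].append(885)` → a = [[4, 9, 885], [4, 1], [7, 2]]; b = [[4, 9, 885], [4, 1], [7, 2]]
`a.append([9, 5])` → a = [[4, 9, 885], [4, 1], [7, 2], [9, 5]]
`print(b[0])` → prints [4, 9, 885]
`print(len(b))` → prints 3
`print(c[0])` → prints [4, 1]

Answer:
[4, 9, 885]
3
[4, 1]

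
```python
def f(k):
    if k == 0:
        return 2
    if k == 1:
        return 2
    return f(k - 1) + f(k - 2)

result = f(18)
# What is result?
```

Build up from base cases: f(0)=2, f(1)=2, f(2)=4, f(3)=6, f(4)=10, f(5)=16, f(6)=26, ..., f(18)=8362

Answer: 8362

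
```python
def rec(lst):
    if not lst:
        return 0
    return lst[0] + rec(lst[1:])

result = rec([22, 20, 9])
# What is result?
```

22 + 20 + 9 + 0 = 51

Answer: 51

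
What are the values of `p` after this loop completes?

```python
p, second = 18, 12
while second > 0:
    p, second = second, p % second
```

GCD of 18 and 12
`p` takes the values: 18 → 12 → 6

Answer: 6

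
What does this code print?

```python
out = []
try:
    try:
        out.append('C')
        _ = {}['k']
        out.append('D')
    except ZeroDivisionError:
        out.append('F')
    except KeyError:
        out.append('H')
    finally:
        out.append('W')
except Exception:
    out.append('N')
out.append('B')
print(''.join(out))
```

Execution trace: 'C' (inner try body) → 'H' (inner except KeyError) → 'W' (inner finally) → 'B' (after the try/except). Output: CHWB

Answer: CHWB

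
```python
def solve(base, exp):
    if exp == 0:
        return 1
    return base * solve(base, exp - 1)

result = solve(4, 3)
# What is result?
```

solve(4, 3) = 4 * 4 * 4 = 64

Answer: 64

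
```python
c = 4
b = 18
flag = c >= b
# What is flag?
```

Trace:
`c = 4` → c = 4
`b = 18` → b = 18
`flag = c >= b` → flag = False
So flag = False

Answer: False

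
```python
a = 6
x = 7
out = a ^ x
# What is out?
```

Trace:
`a = 6` → a = 6
`x = 7` → x = 7
`out = a ^ x` → out = 1
So out = 1

Answer: 1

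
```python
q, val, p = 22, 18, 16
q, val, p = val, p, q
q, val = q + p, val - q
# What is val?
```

Trace:
`q, val, p = 22, 18, 16` → q = 22; val = 18; p = 16
`q, val, p = val, p, q` → q = 18; val = 16; p = 22
`q, val = q + p, val - q` → q = 40; val = -2
So val = -2

Answer: -2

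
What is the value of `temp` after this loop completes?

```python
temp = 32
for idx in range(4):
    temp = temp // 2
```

Halve 4 times: 32 // 2^4 = 2
`temp` takes the values: 32 → 16 → 8 → 4 → 2

Answer: 2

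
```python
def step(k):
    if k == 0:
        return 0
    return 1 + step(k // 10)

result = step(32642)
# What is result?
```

Count of digits of 32642: 5

Answer: 5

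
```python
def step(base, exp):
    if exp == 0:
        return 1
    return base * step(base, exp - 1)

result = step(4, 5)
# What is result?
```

step(4, 5) = 4 * 4 * 4 * 4 * 4 = 1024

Answer: 1024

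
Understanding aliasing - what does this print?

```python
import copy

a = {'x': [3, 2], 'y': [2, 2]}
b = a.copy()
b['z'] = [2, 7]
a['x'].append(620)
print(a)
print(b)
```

Key concept: shallow copy of dict with mutable values.
Step by step:
`a = {'x': [3, 2], 'y': [2, 2]}` → a = {'x': [3, 2], 'y': [2, 2]}
`b = a.copy()` → b = {'x': [3, 2], 'y': [2, 2]}
`b['z'] = [2, 7]` → b = {'x': [3, 2], 'y': [2, 2], 'z': [2, 7]}
`a['x'].append(620)` → a = {'x': [3, 2, 620], 'y': [2, 2]}; b = {'x': [3, 2, 620], 'y': [2, 2], 'z': [2, 7]}
`print(a)` → prints {'x': [3, 2, 620], 'y': [2, 2]}
`print(b)` → prints {'x': [3, 2, 620], 'y': [2, 2], 'z': [2, 7]}

Answer:
{'x': [3, 2, 620], 'y': [2, 2]}
{'x': [3, 2, 620], 'y': [2, 2], 'z': [2, 7]}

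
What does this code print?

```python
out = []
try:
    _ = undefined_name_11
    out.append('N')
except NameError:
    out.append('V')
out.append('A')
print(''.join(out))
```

Execution trace: 'V' (except NameError) → 'A' (after the try/except). Output: VA

Answer: VA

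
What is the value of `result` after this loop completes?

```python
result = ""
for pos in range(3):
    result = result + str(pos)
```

Concatenate digits 0 to 2
`result` takes the values: "" → "0" → "01" → "012"

Answer: "012"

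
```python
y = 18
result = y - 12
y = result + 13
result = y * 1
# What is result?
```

Trace:
`y = 18` → y = 18
`result = y - 12` → result = 6
`y = result + 13` → y = 19
`result = y * 1` → result = 19
So result = 19

Answer: 19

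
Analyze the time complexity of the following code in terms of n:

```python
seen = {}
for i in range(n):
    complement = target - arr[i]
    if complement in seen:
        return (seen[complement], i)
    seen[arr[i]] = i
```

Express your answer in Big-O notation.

This is Two sum with hash map. Time complexity: O(n).

Answer: O(n)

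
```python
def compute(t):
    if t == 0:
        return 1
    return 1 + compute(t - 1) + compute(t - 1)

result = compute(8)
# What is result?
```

compute(t) = 1 + 2·compute(t-1), compute(0)=1. Closed form: (1+1)·2^8 - 1 = 511.

Answer: 511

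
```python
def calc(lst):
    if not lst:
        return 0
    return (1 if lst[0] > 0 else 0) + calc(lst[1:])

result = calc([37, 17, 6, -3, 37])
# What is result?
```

Count of positive elements in [37, 17, 6, -3, 37] = 4

Answer: 4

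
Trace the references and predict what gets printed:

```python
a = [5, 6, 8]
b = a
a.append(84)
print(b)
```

Key concept: basic list aliasing.
Step by step:
`a = [5, 6, 8]` → a = [5, 6, 8]
`b = a` → b = [5, 6, 8] (same object as a)
`a.append(84)` → a = [5, 6, 8, 84] (same object as b); b = [5, 6, 8, 84] (same object as a)
`print(b)` → prints [5, 6, 8, 84]

Answer: [5, 6, 8, 84]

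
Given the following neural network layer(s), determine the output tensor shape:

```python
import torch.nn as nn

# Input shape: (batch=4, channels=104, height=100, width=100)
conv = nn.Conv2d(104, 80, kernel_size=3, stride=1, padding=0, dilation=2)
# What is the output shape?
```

Input: (4, 104, 100, 100) -> Output: (4, 80, 96, 96)

Answer: (4, 80, 96, 96)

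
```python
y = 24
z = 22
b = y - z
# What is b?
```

Trace:
`y = 24` → y = 24
`z = 22` → z = 22
`b = y - z` → b = 2
So b = 2

Answer: 2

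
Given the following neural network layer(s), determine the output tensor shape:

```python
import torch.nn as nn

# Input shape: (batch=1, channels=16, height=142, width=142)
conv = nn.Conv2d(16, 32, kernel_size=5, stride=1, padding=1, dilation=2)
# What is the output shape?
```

Input: (1, 16, 142, 142) -> Output: (1, 32, 136, 136)

Answer: (1, 32, 136, 136)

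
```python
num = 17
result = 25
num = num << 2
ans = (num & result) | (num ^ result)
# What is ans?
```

Trace:
`num = 17` → num = 17
`result = 25` → result = 25
`num = num << 2` → num = 68
`ans = (num & result) | (num ^ result)` → ans = 93
So ans = 93

Answer: 93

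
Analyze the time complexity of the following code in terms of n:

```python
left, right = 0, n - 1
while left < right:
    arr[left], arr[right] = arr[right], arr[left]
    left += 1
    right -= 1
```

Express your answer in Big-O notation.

This is In-place array reversal. Time complexity: O(n).

Answer: O(n)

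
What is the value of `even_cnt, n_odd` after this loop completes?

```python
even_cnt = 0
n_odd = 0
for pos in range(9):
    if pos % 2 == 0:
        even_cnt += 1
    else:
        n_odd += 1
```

Count evens and odds in range(9)
`even_cnt, n_odd` takes the values: (0, 0) → (1, 0) → (1, 1) → (2, 1) → (2, 2) → (3, 2) → (3, 3) → (4, 3) → (4, 4) → (5, 4)

Answer: 5, 4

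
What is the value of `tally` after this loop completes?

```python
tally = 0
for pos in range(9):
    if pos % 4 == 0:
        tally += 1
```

Count numbers divisible by 4 in range(9)
`tally` takes the values: 0 → 1 → 2 → 3

Answer: 3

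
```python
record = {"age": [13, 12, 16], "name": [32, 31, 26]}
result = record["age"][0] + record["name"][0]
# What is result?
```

Trace:
`record = {"age": [13, 12, 16], "name": [32, 31, 26]}` → record = {'age': [13, 12, 16], 'name': [32, 31, 26]}
`result = record["age"][0] + record["name"][0]` → result = 45
So result = 45

Answer: 45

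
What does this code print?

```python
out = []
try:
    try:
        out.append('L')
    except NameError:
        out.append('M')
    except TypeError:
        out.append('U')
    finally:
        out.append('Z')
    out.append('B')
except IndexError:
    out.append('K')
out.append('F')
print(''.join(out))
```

Execution trace: 'L' (inner try body, no exception) → 'Z' (inner finally) → 'B' (try body, no exception) → 'F' (after the try/except). Output: LZBF

Answer: LZBF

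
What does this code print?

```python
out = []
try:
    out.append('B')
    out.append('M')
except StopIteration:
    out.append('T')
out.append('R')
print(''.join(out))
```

Execution trace: 'B' (try body) → 'M' (try body, no exception) → 'R' (after the try/except). Output: BMR

Answer: BMR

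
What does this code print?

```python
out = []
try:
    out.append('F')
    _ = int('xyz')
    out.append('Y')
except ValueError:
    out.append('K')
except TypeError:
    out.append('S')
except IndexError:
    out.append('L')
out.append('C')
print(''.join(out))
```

Execution trace: 'F' (try body) → 'K' (except ValueError) → 'C' (after the try/except). Output: FKC

Answer: FKC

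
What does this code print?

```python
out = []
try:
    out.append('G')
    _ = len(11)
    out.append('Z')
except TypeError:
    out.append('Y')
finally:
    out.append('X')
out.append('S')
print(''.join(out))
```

Execution trace: 'G' (try body) → 'Y' (except TypeError) → 'X' (finally) → 'S' (after the try/except). Output: GYXS

Answer: GYXS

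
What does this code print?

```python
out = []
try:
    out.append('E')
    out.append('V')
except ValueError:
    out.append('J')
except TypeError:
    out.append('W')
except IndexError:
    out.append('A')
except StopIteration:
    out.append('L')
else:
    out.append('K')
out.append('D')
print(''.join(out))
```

Execution trace: 'E' (try body) → 'V' (try body, no exception) → 'K' (else) → 'D' (after the try/except). Output: EVKD

Answer: EVKD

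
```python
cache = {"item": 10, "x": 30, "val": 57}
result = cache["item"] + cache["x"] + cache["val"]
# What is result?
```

Trace:
`cache = {"item": 10, "x": 30, "val": 57}` → cache = {'item': 10, 'x': 30, 'val': 57}
`result = cache["item"] + cache["x"] + cache["val"]` → result = 97
So result = 97

Answer: 97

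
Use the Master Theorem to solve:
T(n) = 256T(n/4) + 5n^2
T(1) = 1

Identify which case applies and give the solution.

a=256, b=4, f(n)=5n^2. log_4(256) = 4. Since c=2 < 4, Case 1 applies: T(n) = Θ(n^log_b(a)) = O(n^4).

Answer: O(n^4) - Case 1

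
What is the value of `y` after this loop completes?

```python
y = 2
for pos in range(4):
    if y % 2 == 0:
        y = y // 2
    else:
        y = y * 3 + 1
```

Collatz-style transformation from 2
`y` takes the values: 2 → 1 → 4 → 2 → 1

Answer: 1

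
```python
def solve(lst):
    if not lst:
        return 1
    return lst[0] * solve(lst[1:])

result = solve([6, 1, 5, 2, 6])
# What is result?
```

Product over [6, 1, 5, 2, 6] = 6 * 1 * 5 * 2 * 6 = 360

Answer: 360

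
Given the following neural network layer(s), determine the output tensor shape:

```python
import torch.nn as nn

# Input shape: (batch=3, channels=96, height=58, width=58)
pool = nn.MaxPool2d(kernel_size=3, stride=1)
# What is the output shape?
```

Input: (3, 96, 58, 58) -> Output: (3, 96, 56, 56)

Answer: (3, 96, 56, 56)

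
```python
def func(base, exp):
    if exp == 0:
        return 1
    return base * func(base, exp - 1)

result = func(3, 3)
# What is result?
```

func(3, 3) = 3 * 3 * 3 = 27

Answer: 27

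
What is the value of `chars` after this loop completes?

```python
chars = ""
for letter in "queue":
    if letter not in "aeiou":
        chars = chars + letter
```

Remove vowels from 'queue'
`chars` takes the values: "" → "q"

Answer: "q"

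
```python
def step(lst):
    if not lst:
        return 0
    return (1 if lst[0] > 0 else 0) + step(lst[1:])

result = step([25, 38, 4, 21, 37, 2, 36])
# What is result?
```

Count of positive elements in [25, 38, 4, 21, 37, 2, 36] = 7

Answer: 7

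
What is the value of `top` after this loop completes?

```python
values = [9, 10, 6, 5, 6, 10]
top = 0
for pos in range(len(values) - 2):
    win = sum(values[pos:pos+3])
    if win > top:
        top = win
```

Max sum of 3-element window in [9, 10, 6, 5, 6, 10]
`top` takes the values: 0 → 25

Answer: 25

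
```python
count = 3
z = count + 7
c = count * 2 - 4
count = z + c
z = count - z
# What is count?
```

Trace:
`count = 3` → count = 3
`z = count + 7` → z = 10
`c = count * 2 - 4` → c = 2
`count = z + c` → count = 12
`z = count - z` → z = 2
So count = 12

Answer: 12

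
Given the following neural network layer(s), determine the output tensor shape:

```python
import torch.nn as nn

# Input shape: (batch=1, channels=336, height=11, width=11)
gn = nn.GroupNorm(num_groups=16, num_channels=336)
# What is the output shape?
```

Input: (1, 336, 11, 11) -> Output: (1, 336, 11, 11)

Answer: (1, 336, 11, 11)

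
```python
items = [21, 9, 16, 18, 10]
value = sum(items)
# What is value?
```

Trace:
`items = [21, 9, 16, 18, 10]` → items = [21, 9, 16, 18, 10]
`value = sum(items)` → value = 74
So value = 74

Answer: 74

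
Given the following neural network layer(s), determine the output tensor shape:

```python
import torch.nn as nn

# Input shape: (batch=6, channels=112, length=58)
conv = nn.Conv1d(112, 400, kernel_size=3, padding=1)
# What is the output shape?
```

Input: (6, 112, 58) -> Output: (6, 400, 58)

Answer: (6, 400, 58)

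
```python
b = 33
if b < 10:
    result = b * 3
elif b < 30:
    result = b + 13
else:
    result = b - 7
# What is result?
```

Trace:
`b = 33` → b = 33
`if b < 10: ...` → b < 10 is False, b < 30 is False, take else branch → result = 26
So result = 26

Answer: 26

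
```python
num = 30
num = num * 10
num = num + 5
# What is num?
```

Trace:
`num = 30` → num = 30
`num = num * 10` → num = 300
`num = num + 5` → num = 305
So num = 305

Answer: 305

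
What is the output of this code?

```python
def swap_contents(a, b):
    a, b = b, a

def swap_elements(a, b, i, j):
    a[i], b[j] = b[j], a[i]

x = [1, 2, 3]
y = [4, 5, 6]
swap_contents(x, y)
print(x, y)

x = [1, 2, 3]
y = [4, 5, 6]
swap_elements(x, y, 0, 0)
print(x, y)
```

Key concept: parameter rebinding vs mutation.
Step by step:
`x = [1, 2, 3]` → x = [1, 2, 3]
`y = [4, 5, 6]` → y = [4, 5, 6]
`swap_contents(x, y)` → no visible change to tracked variables
`print(x, y)` → prints [1, 2, 3] [4, 5, 6]
`x = [1, 2, 3]` → x = [1, 2, 3]
`y = [4, 5, 6]` → y = [4, 5, 6]
`swap_elements(x, y, 0, 0)` → x = [4, 2, 3]; y = [1, 5, 6]
`print(x, y)` → prints [4, 2, 3] [1, 5, 6]

Answer:
[1, 2, 3] [4, 5, 6]
[4, 2, 3] [1, 5, 6]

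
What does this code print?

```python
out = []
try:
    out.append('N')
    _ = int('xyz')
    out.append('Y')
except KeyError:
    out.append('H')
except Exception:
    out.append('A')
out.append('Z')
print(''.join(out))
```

Execution trace: 'N' (try body) → 'A' (except Exception) → 'Z' (after the try/except). Output: NAZ

Answer: NAZ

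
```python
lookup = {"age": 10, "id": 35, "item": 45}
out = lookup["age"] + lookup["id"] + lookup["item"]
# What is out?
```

Trace:
`lookup = {"age": 10, "id": 35, "item": 45}` → lookup = {'age': 10, 'id': 35, 'item': 45}
`out = lookup["age"] + lookup["id"] + lookup["item"]` → out = 90
So out = 90

Answer: 90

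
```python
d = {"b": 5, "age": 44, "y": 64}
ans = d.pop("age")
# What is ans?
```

Trace:
`d = {"b": 5, "age": 44, "y": 64}` → d = {'b': 5, 'age': 44, 'y': 64}
`ans = d.pop("age")` → d = {'b': 5, 'y': 64}; ans = 44
So ans = 44

Answer: 44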